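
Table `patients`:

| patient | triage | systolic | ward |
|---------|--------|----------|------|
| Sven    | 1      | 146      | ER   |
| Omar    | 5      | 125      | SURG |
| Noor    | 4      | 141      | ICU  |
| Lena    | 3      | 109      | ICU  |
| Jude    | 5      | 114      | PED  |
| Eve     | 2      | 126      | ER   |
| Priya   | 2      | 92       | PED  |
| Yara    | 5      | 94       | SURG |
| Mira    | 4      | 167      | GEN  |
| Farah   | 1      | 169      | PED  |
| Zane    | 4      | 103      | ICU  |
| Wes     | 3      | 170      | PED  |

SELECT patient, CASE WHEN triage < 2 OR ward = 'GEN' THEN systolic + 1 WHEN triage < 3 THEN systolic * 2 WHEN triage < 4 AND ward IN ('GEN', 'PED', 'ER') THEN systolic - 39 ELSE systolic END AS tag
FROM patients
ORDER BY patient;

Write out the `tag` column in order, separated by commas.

patient=Eve: triage < 3 → 252
patient=Farah: triage < 2 OR ward = 'GEN' → 170
patient=Jude: ELSE → 114
patient=Lena: ELSE → 109
patient=Mira: triage < 2 OR ward = 'GEN' → 168
patient=Noor: ELSE → 141
patient=Omar: ELSE → 125
patient=Priya: triage < 3 → 184
patient=Sven: triage < 2 OR ward = 'GEN' → 147
patient=Wes: triage < 4 AND ward IN ('GEN', 'PED', 'ER') → 131
patient=Yara: ELSE → 94
patient=Zane: ELSE → 103

252, 170, 114, 109, 168, 141, 125, 184, 147, 131, 94, 103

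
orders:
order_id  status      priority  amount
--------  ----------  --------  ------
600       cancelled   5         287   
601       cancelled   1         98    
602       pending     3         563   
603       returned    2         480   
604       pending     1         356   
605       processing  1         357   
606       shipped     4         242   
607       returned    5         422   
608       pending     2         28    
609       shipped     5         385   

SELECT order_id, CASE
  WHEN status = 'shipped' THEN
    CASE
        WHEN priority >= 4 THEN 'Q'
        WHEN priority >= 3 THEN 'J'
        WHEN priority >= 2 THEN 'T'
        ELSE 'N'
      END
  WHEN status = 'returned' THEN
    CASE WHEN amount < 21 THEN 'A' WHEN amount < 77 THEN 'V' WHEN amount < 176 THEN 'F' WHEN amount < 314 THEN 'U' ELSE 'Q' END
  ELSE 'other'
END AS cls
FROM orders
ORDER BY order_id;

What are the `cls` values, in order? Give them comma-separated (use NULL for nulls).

order_id=600: status='cancelled' → outer ELSE → other
order_id=601: status='cancelled' → outer ELSE → other
order_id=602: status='pending' → outer ELSE → other
order_id=603: status='returned' → inner[ELSE] → Q
order_id=604: status='pending' → outer ELSE → other
order_id=605: status='processing' → outer ELSE → other
order_id=606: status='shipped' → inner[priority >= 4] → Q
order_id=607: status='returned' → inner[ELSE] → Q
order_id=608: status='pending' → outer ELSE → other
order_id=609: status='shipped' → inner[priority >= 4] → Q

other, other, other, Q, other, other, Q, Q, other, Q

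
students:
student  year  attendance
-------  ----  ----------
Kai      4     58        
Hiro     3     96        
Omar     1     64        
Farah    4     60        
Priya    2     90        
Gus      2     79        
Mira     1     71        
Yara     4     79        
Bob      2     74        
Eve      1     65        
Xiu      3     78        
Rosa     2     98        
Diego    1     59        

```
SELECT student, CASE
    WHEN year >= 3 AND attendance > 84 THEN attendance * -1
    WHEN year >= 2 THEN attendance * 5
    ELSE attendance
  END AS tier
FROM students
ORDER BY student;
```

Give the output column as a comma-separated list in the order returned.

370, 59, 65, 300, 395, -96, 290, 71, 64, 450, 490, 390, 395

student=Bob: year >= 2 → 370
student=Diego: ELSE → 59
student=Eve: ELSE → 65
student=Farah: year >= 2 → 300
student=Gus: year >= 2 → 395
student=Hiro: year >= 3 AND attendance > 84 → -96
student=Kai: year >= 2 → 290
student=Mira: ELSE → 71
student=Omar: ELSE → 64
student=Priya: year >= 2 → 450
student=Rosa: year >= 2 → 490
student=Xiu: year >= 2 → 390
student=Yara: year >= 2 → 395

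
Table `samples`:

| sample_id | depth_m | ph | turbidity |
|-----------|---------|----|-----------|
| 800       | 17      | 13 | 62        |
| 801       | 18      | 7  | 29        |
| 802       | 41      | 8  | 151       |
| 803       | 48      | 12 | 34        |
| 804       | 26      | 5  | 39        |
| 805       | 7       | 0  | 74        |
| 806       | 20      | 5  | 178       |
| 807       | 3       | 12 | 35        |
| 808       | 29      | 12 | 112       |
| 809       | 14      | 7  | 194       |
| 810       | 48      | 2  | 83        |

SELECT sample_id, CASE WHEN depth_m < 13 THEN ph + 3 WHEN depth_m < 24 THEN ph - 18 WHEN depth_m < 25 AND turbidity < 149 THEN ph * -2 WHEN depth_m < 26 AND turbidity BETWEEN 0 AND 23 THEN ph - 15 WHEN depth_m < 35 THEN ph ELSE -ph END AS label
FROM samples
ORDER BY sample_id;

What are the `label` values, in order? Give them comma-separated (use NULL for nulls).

sample_id=800: depth_m < 24 → -5
sample_id=801: depth_m < 24 → -11
sample_id=802: ELSE → -8
sample_id=803: ELSE → -12
sample_id=804: depth_m < 35 → 5
sample_id=805: depth_m < 13 → 3
sample_id=806: depth_m < 24 → -13
sample_id=807: depth_m < 13 → 15
sample_id=808: depth_m < 35 → 12
sample_id=809: depth_m < 24 → -11
sample_id=810: ELSE → -2

-5, -11, -8, -12, 5, 3, -13, 15, 12, -11, -2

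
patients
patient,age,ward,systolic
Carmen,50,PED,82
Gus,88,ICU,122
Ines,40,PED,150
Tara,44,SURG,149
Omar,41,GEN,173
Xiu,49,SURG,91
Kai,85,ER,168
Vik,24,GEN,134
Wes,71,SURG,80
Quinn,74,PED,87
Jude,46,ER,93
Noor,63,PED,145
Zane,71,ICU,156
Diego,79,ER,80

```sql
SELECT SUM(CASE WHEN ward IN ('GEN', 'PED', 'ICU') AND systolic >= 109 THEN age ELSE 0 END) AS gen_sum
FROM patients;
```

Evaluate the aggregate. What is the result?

327

patient=Carmen: ✗
patient=Gus: ✓ → 88
patient=Ines: ✓ → 40
patient=Tara: ✗
patient=Omar: ✓ → 41
patient=Xiu: ✗
patient=Kai: ✗
patient=Vik: ✓ → 24
patient=Wes: ✗
patient=Quinn: ✗
patient=Jude: ✗
patient=Noor: ✓ → 63
patient=Zane: ✓ → 71
patient=Diego: ✗
gen_sum = 88 + 40 + 41 + 24 + 63 + 71 = 327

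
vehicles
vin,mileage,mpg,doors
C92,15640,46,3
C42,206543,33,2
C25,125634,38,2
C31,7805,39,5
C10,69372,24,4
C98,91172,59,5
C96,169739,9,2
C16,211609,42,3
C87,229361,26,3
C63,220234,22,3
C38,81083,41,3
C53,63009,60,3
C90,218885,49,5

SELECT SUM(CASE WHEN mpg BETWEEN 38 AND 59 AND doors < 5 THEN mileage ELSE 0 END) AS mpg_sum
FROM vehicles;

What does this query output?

vin=C92: ✓ → 15640
vin=C42: ✗
vin=C25: ✓ → 125634
vin=C31: ✗
vin=C10: ✗
vin=C98: ✗
vin=C96: ✗
vin=C16: ✓ → 211609
vin=C87: ✗
vin=C63: ✗
vin=C38: ✓ → 81083
vin=C53: ✗
vin=C90: ✗
mpg_sum = 15640 + 125634 + 211609 + 81083 = 433966

433966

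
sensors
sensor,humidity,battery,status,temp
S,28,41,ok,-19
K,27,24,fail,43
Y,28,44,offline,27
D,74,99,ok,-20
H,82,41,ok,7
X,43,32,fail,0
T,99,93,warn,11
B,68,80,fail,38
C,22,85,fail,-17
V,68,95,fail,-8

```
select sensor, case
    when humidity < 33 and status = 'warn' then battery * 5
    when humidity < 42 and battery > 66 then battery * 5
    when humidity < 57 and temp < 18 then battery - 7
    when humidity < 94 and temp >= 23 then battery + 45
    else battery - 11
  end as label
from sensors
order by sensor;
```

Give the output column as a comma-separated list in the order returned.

125, 425, 88, 30, 69, 34, 82, 84, 25, 89

sensor=B: humidity < 94 and temp >= 23 → 125
sensor=C: humidity < 42 and battery > 66 → 425
sensor=D: ELSE → 88
sensor=H: ELSE → 30
sensor=K: humidity < 94 and temp >= 23 → 69
sensor=S: humidity < 57 and temp < 18 → 34
sensor=T: ELSE → 82
sensor=V: ELSE → 84
sensor=X: humidity < 57 and temp < 18 → 25
sensor=Y: humidity < 94 and temp >= 23 → 89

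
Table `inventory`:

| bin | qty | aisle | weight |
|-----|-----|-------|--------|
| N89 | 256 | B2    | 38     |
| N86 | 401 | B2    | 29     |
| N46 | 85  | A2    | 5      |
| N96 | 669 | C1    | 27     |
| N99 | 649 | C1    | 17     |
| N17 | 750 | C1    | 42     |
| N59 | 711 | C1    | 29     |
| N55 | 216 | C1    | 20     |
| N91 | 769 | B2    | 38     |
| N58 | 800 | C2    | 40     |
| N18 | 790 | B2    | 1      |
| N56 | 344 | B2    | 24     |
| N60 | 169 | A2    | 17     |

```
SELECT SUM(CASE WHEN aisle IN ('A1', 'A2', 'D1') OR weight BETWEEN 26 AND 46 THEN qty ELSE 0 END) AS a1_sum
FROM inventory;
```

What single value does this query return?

bin=N89: ✓ → 256
bin=N86: ✓ → 401
bin=N46: ✓ → 85
bin=N96: ✓ → 669
bin=N99: ✗
bin=N17: ✓ → 750
bin=N59: ✓ → 711
bin=N55: ✗
bin=N91: ✓ → 769
bin=N58: ✓ → 800
bin=N18: ✗
bin=N56: ✗
bin=N60: ✓ → 169
a1_sum = 256 + 401 + 85 + 669 + 750 + 711 + 769 + 800 + 169 = 4610

4610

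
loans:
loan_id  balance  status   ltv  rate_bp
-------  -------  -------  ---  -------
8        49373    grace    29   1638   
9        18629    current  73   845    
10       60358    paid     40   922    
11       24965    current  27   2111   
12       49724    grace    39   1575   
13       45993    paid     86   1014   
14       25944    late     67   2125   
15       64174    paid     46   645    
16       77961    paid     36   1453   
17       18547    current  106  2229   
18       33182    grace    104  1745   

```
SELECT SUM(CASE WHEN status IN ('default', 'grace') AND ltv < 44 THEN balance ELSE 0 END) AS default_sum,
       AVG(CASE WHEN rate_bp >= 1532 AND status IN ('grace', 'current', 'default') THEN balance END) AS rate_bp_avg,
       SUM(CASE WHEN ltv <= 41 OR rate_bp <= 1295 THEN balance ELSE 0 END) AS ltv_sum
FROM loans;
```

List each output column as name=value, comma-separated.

[default_sum: status IN ('default', 'grace') AND ltv < 44]
loan_id=8: ✓ → 49373
loan_id=9: ✗
loan_id=10: ✗
loan_id=11: ✗
loan_id=12: ✓ → 49724
loan_id=13: ✗
loan_id=14: ✗
loan_id=15: ✗
loan_id=16: ✗
loan_id=17: ✗
loan_id=18: ✗
default_sum = 49373 + 49724 = 99097
—
[rate_bp_avg: rate_bp >= 1532 AND status IN ('grace', 'current', 'default')]
loan_id=8: ✓ → 49373
loan_id=9: ✗
loan_id=10: ✗
loan_id=11: ✓ → 24965
loan_id=12: ✓ → 49724
loan_id=13: ✗
loan_id=14: ✗
loan_id=15: ✗
loan_id=16: ✗
loan_id=17: ✓ → 18547
loan_id=18: ✓ → 33182
rate_bp_avg = (49373 + 24965 + 49724 + 18547 + 33182) / 5 = 35158.2
—
[ltv_sum: ltv <= 41 OR rate_bp <= 1295]
loan_id=8: ✓ → 49373
loan_id=9: ✓ → 18629
loan_id=10: ✓ → 60358
loan_id=11: ✓ → 24965
loan_id=12: ✓ → 49724
loan_id=13: ✓ → 45993
loan_id=14: ✗
loan_id=15: ✓ → 64174
loan_id=16: ✓ → 77961
loan_id=17: ✗
loan_id=18: ✗
ltv_sum = 49373 + 18629 + 60358 + 24965 + 49724 + 45993 + 64174 + 77961 = 391177

default_sum=99097, rate_bp_avg=35158.2, ltv_sum=391177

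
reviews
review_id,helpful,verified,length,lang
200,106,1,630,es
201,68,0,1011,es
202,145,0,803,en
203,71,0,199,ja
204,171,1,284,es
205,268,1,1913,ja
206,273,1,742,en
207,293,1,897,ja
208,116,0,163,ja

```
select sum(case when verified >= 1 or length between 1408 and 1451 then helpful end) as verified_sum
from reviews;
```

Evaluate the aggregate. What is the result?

1111

review_id=200: ✓ → 106
review_id=201: ✗
review_id=202: ✗
review_id=203: ✗
review_id=204: ✓ → 171
review_id=205: ✓ → 268
review_id=206: ✓ → 273
review_id=207: ✓ → 293
review_id=208: ✗
verified_sum = 106 + 171 + 268 + 273 + 293 = 1111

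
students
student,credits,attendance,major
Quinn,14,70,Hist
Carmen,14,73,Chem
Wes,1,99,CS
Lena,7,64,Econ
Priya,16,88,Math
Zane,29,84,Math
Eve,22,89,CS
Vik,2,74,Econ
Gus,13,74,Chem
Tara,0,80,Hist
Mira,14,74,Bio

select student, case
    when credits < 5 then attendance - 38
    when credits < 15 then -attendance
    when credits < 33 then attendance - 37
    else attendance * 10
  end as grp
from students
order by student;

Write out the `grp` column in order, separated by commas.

student=Carmen: credits < 15 → -73
student=Eve: credits < 33 → 52
student=Gus: credits < 15 → -74
student=Lena: credits < 15 → -64
student=Mira: credits < 15 → -74
student=Priya: credits < 33 → 51
student=Quinn: credits < 15 → -70
student=Tara: credits < 5 → 42
student=Vik: credits < 5 → 36
student=Wes: credits < 5 → 61
student=Zane: credits < 33 → 47

-73, 52, -74, -64, -74, 51, -70, 42, 36, 61, 47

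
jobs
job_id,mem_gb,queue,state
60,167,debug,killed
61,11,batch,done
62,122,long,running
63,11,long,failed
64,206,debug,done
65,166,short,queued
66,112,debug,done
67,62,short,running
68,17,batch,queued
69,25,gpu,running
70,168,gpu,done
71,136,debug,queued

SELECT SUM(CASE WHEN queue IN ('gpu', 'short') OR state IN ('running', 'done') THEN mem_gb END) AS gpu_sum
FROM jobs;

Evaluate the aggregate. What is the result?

872

job_id=60: ✗
job_id=61: ✓ → 11
job_id=62: ✓ → 122
job_id=63: ✗
job_id=64: ✓ → 206
job_id=65: ✓ → 166
job_id=66: ✓ → 112
job_id=67: ✓ → 62
job_id=68: ✗
job_id=69: ✓ → 25
job_id=70: ✓ → 168
job_id=71: ✗
gpu_sum = 11 + 122 + 206 + 166 + 112 + 62 + 25 + 168 = 872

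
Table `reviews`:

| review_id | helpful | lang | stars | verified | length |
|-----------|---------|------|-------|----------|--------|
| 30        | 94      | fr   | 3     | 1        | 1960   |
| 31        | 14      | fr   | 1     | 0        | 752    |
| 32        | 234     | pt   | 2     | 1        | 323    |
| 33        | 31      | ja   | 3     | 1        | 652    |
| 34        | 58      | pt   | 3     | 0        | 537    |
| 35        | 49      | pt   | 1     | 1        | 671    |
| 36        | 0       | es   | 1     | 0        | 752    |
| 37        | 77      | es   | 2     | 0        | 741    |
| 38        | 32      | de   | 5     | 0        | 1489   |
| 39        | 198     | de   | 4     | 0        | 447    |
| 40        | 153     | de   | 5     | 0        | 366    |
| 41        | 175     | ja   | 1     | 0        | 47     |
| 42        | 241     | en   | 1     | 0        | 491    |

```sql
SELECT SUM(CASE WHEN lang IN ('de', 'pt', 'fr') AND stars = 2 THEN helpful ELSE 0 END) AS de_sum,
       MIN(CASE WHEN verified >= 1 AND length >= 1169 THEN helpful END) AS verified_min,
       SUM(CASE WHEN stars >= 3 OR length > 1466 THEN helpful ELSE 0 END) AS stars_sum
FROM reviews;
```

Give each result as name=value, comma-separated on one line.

[de_sum: lang IN ('de', 'pt', 'fr') AND stars = 2]
review_id=30: ✗
review_id=31: ✗
review_id=32: ✓ → 234
review_id=33: ✗
review_id=34: ✗
review_id=35: ✗
review_id=36: ✗
review_id=37: ✗
review_id=38: ✗
review_id=39: ✗
review_id=40: ✗
review_id=41: ✗
review_id=42: ✗
de_sum = 234
—
[verified_min: verified >= 1 AND length >= 1169]
review_id=30: ✓ → 94
review_id=31: ✗
review_id=32: ✗
review_id=33: ✗
review_id=34: ✗
review_id=35: ✗
review_id=36: ✗
review_id=37: ✗
review_id=38: ✗
review_id=39: ✗
review_id=40: ✗
review_id=41: ✗
review_id=42: ✗
verified_min = MIN(94) = 94
—
[stars_sum: stars >= 3 OR length > 1466]
review_id=30: ✓ → 94
review_id=31: ✗
review_id=32: ✗
review_id=33: ✓ → 31
review_id=34: ✓ → 58
review_id=35: ✗
review_id=36: ✗
review_id=37: ✗
review_id=38: ✓ → 32
review_id=39: ✓ → 198
review_id=40: ✓ → 153
review_id=41: ✗
review_id=42: ✗
stars_sum = 94 + 31 + 58 + 32 + 198 + 153 = 566

de_sum=234, verified_min=94, stars_sum=566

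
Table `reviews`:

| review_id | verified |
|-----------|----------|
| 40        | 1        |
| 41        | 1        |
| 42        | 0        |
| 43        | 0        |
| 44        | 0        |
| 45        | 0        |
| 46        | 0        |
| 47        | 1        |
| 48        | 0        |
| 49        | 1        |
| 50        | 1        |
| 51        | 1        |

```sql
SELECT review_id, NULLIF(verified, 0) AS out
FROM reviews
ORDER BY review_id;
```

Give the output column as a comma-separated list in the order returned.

1, 1, NULL, NULL, NULL, NULL, NULL, 1, NULL, 1, 1, 1

review_id=40: verified=1 vs 0: differ → 1
review_id=41: verified=1 vs 0: differ → 1
review_id=42: verified=0 vs 0: equal → NULL
review_id=43: verified=0 vs 0: equal → NULL
review_id=44: verified=0 vs 0: equal → NULL
review_id=45: verified=0 vs 0: equal → NULL
review_id=46: verified=0 vs 0: equal → NULL
review_id=47: verified=1 vs 0: differ → 1
review_id=48: verified=0 vs 0: equal → NULL
review_id=49: verified=1 vs 0: differ → 1
review_id=50: verified=1 vs 0: differ → 1
review_id=51: verified=1 vs 0: differ → 1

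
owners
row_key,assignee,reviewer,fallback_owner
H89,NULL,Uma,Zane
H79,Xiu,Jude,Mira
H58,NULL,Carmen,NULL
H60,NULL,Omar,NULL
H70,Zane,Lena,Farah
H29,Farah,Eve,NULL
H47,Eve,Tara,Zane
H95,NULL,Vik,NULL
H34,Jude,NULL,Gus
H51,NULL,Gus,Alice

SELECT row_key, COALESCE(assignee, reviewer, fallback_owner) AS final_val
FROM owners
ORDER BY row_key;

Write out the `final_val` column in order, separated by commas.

row_key=H29: assignee=Farah → Farah
row_key=H34: assignee=Jude → Jude
row_key=H47: assignee=Eve → Eve
row_key=H51: assignee=NULL, reviewer=Gus → Gus
row_key=H58: assignee=NULL, reviewer=Carmen → Carmen
row_key=H60: assignee=NULL, reviewer=Omar → Omar
row_key=H70: assignee=Zane → Zane
row_key=H79: assignee=Xiu → Xiu
row_key=H89: assignee=NULL, reviewer=Uma → Uma
row_key=H95: assignee=NULL, reviewer=Vik → Vik

Farah, Jude, Eve, Gus, Carmen, Omar, Zane, Xiu, Uma, Vik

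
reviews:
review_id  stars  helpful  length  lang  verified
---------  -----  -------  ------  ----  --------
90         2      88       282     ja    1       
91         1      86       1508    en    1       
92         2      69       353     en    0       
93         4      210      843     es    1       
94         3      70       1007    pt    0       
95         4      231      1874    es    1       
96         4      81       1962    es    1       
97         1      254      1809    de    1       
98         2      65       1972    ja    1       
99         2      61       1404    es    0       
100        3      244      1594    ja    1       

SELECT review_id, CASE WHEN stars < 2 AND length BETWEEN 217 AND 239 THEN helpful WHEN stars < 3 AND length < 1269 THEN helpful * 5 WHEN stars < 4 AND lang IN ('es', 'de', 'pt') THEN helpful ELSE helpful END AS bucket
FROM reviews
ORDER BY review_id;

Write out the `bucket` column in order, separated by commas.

review_id=90: stars < 3 AND length < 1269 → 440
review_id=91: ELSE → 86
review_id=92: stars < 3 AND length < 1269 → 345
review_id=93: ELSE → 210
review_id=94: stars < 4 AND lang IN ('es', 'de', 'pt') → 70
review_id=95: ELSE → 231
review_id=96: ELSE → 81
review_id=97: stars < 4 AND lang IN ('es', 'de', 'pt') → 254
review_id=98: ELSE → 65
review_id=99: stars < 4 AND lang IN ('es', 'de', 'pt') → 61
review_id=100: ELSE → 244

440, 86, 345, 210, 70, 231, 81, 254, 65, 61, 244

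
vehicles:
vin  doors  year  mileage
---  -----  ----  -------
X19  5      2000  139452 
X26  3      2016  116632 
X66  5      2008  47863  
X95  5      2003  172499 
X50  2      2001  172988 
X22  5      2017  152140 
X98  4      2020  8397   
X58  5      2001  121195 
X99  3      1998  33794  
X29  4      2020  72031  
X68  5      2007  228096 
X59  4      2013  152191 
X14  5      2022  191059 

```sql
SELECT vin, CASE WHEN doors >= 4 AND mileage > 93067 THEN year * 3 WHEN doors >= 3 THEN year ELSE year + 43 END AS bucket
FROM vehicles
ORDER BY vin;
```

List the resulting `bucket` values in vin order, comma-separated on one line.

6066, 6000, 6051, 2016, 2020, 2044, 6003, 6039, 2008, 6021, 6009, 2020, 1998

vin=X14: doors >= 4 AND mileage > 93067 → 6066
vin=X19: doors >= 4 AND mileage > 93067 → 6000
vin=X22: doors >= 4 AND mileage > 93067 → 6051
vin=X26: doors >= 3 → 2016
vin=X29: doors >= 3 → 2020
vin=X50: ELSE → 2044
vin=X58: doors >= 4 AND mileage > 93067 → 6003
vin=X59: doors >= 4 AND mileage > 93067 → 6039
vin=X66: doors >= 3 → 2008
vin=X68: doors >= 4 AND mileage > 93067 → 6021
vin=X95: doors >= 4 AND mileage > 93067 → 6009
vin=X98: doors >= 3 → 2020
vin=X99: doors >= 3 → 1998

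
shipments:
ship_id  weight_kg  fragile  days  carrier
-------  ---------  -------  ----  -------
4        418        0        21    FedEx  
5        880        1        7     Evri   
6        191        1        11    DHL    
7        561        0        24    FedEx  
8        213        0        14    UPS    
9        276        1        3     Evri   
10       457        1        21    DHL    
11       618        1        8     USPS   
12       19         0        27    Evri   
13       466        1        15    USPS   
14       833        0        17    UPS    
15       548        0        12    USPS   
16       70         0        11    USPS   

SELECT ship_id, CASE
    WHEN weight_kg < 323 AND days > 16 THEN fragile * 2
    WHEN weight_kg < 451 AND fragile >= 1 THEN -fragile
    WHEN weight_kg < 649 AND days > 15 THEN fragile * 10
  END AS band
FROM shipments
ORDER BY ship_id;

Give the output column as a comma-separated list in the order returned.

ship_id=4: weight_kg < 649 AND days > 15 → 0
ship_id=5: (no match → NULL) → NULL
ship_id=6: weight_kg < 451 AND fragile >= 1 → -1
ship_id=7: weight_kg < 649 AND days > 15 → 0
ship_id=8: (no match → NULL) → NULL
ship_id=9: weight_kg < 451 AND fragile >= 1 → -1
ship_id=10: weight_kg < 649 AND days > 15 → 10
ship_id=11: (no match → NULL) → NULL
ship_id=12: weight_kg < 323 AND days > 16 → 0
ship_id=13: (no match → NULL) → NULL
ship_id=14: (no match → NULL) → NULL
ship_id=15: (no match → NULL) → NULL
ship_id=16: (no match → NULL) → NULL

0, NULL, -1, 0, NULL, -1, 10, NULL, 0, NULL, NULL, NULL, NULL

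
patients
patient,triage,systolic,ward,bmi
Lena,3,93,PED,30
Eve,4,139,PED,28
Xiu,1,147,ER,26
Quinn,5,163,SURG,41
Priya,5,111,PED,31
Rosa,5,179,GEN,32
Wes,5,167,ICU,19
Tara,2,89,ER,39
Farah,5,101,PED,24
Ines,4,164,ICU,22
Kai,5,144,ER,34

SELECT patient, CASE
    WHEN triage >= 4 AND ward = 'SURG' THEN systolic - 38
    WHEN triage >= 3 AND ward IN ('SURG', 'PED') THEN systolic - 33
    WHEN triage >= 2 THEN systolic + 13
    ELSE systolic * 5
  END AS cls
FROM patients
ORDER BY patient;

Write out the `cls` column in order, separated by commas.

106, 68, 177, 157, 60, 78, 125, 192, 102, 180, 735

patient=Eve: triage >= 3 AND ward IN ('SURG', 'PED') → 106
patient=Farah: triage >= 3 AND ward IN ('SURG', 'PED') → 68
patient=Ines: triage >= 2 → 177
patient=Kai: triage >= 2 → 157
patient=Lena: triage >= 3 AND ward IN ('SURG', 'PED') → 60
patient=Priya: triage >= 3 AND ward IN ('SURG', 'PED') → 78
patient=Quinn: triage >= 4 AND ward = 'SURG' → 125
patient=Rosa: triage >= 2 → 192
patient=Tara: triage >= 2 → 102
patient=Wes: triage >= 2 → 180
patient=Xiu: ELSE → 735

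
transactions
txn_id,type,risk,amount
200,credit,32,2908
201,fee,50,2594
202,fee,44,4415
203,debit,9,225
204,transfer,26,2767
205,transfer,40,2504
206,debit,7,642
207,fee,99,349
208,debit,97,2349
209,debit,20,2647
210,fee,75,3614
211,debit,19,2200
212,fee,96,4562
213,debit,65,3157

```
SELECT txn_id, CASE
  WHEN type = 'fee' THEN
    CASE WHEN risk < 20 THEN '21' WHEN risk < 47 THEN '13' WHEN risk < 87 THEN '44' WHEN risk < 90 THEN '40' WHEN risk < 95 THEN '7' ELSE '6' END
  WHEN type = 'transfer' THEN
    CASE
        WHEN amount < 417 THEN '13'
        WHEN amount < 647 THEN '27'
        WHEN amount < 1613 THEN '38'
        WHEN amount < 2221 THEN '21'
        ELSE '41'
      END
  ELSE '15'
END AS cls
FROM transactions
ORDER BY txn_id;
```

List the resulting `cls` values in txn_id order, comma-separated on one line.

txn_id=200: type='credit' → outer ELSE → 15
txn_id=201: type='fee' → inner[risk < 87] → 44
txn_id=202: type='fee' → inner[risk < 47] → 13
txn_id=203: type='debit' → outer ELSE → 15
txn_id=204: type='transfer' → inner[ELSE] → 41
txn_id=205: type='transfer' → inner[ELSE] → 41
txn_id=206: type='debit' → outer ELSE → 15
txn_id=207: type='fee' → inner[ELSE] → 6
txn_id=208: type='debit' → outer ELSE → 15
txn_id=209: type='debit' → outer ELSE → 15
txn_id=210: type='fee' → inner[risk < 87] → 44
txn_id=211: type='debit' → outer ELSE → 15
txn_id=212: type='fee' → inner[ELSE] → 6
txn_id=213: type='debit' → outer ELSE → 15

15, 44, 13, 15, 41, 41, 15, 6, 15, 15, 44, 15, 6, 15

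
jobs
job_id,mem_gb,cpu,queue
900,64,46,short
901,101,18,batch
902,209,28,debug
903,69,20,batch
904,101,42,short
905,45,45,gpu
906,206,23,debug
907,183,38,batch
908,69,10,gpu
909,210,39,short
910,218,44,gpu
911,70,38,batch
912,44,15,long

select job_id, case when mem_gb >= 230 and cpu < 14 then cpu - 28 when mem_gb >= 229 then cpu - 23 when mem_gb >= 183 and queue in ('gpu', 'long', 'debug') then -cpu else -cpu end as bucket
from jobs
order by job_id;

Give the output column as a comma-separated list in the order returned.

-46, -18, -28, -20, -42, -45, -23, -38, -10, -39, -44, -38, -15

job_id=900: ELSE → -46
job_id=901: ELSE → -18
job_id=902: mem_gb >= 183 and queue in ('gpu', 'long', 'debug') → -28
job_id=903: ELSE → -20
job_id=904: ELSE → -42
job_id=905: ELSE → -45
job_id=906: mem_gb >= 183 and queue in ('gpu', 'long', 'debug') → -23
job_id=907: ELSE → -38
job_id=908: ELSE → -10
job_id=909: ELSE → -39
job_id=910: mem_gb >= 183 and queue in ('gpu', 'long', 'debug') → -44
job_id=911: ELSE → -38
job_id=912: ELSE → -15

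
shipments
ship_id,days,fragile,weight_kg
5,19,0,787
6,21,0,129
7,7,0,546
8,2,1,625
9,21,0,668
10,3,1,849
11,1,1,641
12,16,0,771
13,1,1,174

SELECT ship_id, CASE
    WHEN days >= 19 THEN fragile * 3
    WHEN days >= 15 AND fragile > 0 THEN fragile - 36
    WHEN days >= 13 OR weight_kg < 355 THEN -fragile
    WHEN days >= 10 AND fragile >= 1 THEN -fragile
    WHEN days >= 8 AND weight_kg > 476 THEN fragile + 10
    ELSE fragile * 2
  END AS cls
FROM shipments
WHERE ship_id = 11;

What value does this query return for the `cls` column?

2

ship_id = 11: days=1, fragile=1, weight_kg=641.
days >= 19 → false
days >= 15 AND fragile > 0 → false
days >= 13 OR weight_kg < 355 → false
days >= 10 AND fragile >= 1 → false
days >= 8 AND weight_kg > 476 → false
No prior WHEN matched → ELSE → 2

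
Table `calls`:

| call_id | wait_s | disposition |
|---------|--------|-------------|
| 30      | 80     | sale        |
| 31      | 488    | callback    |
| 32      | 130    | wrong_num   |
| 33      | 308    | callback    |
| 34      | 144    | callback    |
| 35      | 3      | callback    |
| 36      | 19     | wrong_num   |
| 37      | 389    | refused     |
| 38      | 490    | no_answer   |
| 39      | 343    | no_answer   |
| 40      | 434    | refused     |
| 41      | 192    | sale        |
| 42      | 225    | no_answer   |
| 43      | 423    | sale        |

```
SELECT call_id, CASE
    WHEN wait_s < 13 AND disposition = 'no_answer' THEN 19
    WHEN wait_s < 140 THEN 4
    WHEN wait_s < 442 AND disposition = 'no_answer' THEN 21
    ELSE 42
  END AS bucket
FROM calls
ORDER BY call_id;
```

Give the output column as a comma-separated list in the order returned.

call_id=30: wait_s < 140 → 4
call_id=31: ELSE → 42
call_id=32: wait_s < 140 → 4
call_id=33: ELSE → 42
call_id=34: ELSE → 42
call_id=35: wait_s < 140 → 4
call_id=36: wait_s < 140 → 4
call_id=37: ELSE → 42
call_id=38: ELSE → 42
call_id=39: wait_s < 442 AND disposition = 'no_answer' → 21
call_id=40: ELSE → 42
call_id=41: ELSE → 42
call_id=42: wait_s < 442 AND disposition = 'no_answer' → 21
call_id=43: ELSE → 42

4, 42, 4, 42, 42, 4, 4, 42, 42, 21, 42, 42, 21, 42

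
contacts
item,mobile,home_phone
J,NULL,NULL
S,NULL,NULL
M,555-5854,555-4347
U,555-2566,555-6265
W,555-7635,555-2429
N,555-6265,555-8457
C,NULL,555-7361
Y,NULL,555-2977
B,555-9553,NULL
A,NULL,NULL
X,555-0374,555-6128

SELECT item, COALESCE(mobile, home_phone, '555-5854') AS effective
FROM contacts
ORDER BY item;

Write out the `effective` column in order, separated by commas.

555-5854, 555-9553, 555-7361, 555-5854, 555-5854, 555-6265, 555-5854, 555-2566, 555-7635, 555-0374, 555-2977

item=A: mobile=NULL, home_phone=NULL, → literal 555-5854 → 555-5854
item=B: mobile=555-9553 → 555-9553
item=C: mobile=NULL, home_phone=555-7361 → 555-7361
item=J: mobile=NULL, home_phone=NULL, → literal 555-5854 → 555-5854
item=M: mobile=555-5854 → 555-5854
item=N: mobile=555-6265 → 555-6265
item=S: mobile=NULL, home_phone=NULL, → literal 555-5854 → 555-5854
item=U: mobile=555-2566 → 555-2566
item=W: mobile=555-7635 → 555-7635
item=X: mobile=555-0374 → 555-0374
item=Y: mobile=NULL, home_phone=555-2977 → 555-2977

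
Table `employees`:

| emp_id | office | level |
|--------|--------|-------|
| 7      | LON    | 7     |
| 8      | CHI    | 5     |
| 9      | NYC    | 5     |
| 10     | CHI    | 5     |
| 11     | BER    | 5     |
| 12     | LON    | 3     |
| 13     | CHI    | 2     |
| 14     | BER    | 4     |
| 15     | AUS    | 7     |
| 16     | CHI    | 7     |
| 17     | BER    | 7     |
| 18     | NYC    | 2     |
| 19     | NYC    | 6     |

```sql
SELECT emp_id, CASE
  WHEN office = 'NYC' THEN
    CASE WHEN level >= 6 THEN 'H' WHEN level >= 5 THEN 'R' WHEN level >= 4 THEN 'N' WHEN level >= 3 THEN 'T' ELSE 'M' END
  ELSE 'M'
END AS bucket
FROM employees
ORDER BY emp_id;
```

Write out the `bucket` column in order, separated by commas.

M, M, R, M, M, M, M, M, M, M, M, M, H

emp_id=7: office='LON' → outer ELSE → M
emp_id=8: office='CHI' → outer ELSE → M
emp_id=9: office='NYC' → inner[level >= 5] → R
emp_id=10: office='CHI' → outer ELSE → M
emp_id=11: office='BER' → outer ELSE → M
emp_id=12: office='LON' → outer ELSE → M
emp_id=13: office='CHI' → outer ELSE → M
emp_id=14: office='BER' → outer ELSE → M
emp_id=15: office='AUS' → outer ELSE → M
emp_id=16: office='CHI' → outer ELSE → M
emp_id=17: office='BER' → outer ELSE → M
emp_id=18: office='NYC' → inner[ELSE] → M
emp_id=19: office='NYC' → inner[level >= 6] → H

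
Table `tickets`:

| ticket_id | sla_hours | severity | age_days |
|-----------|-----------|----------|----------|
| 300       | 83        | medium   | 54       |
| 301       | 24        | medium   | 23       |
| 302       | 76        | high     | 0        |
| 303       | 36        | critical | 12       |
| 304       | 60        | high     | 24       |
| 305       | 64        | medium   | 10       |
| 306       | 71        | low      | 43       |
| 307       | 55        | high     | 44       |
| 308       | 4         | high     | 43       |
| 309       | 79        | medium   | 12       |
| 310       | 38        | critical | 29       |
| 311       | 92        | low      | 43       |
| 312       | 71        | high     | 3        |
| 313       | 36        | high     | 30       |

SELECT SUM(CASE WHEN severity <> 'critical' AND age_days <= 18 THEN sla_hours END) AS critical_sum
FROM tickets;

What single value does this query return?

290

ticket_id=300: ✗
ticket_id=301: ✗
ticket_id=302: ✓ → 76
ticket_id=303: ✗
ticket_id=304: ✗
ticket_id=305: ✓ → 64
ticket_id=306: ✗
ticket_id=307: ✗
ticket_id=308: ✗
ticket_id=309: ✓ → 79
ticket_id=310: ✗
ticket_id=311: ✗
ticket_id=312: ✓ → 71
ticket_id=313: ✗
critical_sum = 76 + 64 + 79 + 71 = 290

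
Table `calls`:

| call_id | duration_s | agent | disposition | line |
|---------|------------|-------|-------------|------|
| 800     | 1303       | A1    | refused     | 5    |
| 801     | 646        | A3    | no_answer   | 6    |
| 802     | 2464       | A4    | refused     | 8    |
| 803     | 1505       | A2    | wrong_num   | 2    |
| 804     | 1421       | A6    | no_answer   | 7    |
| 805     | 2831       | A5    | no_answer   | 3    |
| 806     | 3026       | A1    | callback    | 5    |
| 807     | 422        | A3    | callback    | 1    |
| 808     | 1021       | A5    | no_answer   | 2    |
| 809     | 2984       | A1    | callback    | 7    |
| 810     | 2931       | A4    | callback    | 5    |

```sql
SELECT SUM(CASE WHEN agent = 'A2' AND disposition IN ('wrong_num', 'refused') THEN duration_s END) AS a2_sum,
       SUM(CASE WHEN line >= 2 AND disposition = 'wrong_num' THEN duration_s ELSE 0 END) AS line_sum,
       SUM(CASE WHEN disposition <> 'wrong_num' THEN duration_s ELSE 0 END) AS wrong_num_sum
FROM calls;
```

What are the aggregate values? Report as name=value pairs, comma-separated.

[a2_sum: agent = 'A2' AND disposition IN ('wrong_num', 'refused')]
call_id=800: ✗
call_id=801: ✗
call_id=802: ✗
call_id=803: ✓ → 1505
call_id=804: ✗
call_id=805: ✗
call_id=806: ✗
call_id=807: ✗
call_id=808: ✗
call_id=809: ✗
call_id=810: ✗
a2_sum = 1505
—
[line_sum: line >= 2 AND disposition = 'wrong_num']
call_id=800: ✗
call_id=801: ✗
call_id=802: ✗
call_id=803: ✓ → 1505
call_id=804: ✗
call_id=805: ✗
call_id=806: ✗
call_id=807: ✗
call_id=808: ✗
call_id=809: ✗
call_id=810: ✗
line_sum = 1505
—
[wrong_num_sum: disposition <> 'wrong_num']
call_id=800: ✓ → 1303
call_id=801: ✓ → 646
call_id=802: ✓ → 2464
call_id=803: ✗
call_id=804: ✓ → 1421
call_id=805: ✓ → 2831
call_id=806: ✓ → 3026
call_id=807: ✓ → 422
call_id=808: ✓ → 1021
call_id=809: ✓ → 2984
call_id=810: ✓ → 2931
wrong_num_sum = 1303 + 646 + 2464 + 1421 + 2831 + 3026 + 422 + 1021 + 2984 + 2931 = 19049

a2_sum=1505, line_sum=1505, wrong_num_sum=19049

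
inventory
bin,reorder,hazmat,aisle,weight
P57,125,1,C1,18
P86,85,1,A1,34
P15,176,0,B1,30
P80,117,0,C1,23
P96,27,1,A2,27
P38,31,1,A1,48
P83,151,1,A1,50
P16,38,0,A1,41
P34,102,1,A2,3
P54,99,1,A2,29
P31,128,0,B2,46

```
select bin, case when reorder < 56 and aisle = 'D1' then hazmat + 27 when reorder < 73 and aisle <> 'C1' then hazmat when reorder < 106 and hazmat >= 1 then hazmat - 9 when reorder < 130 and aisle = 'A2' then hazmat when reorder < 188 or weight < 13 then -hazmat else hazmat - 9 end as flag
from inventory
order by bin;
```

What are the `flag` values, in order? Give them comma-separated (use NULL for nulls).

0, 0, 0, -8, 1, -8, -1, 0, -1, -8, 1

bin=P15: reorder < 188 or weight < 13 → 0
bin=P16: reorder < 73 and aisle <> 'C1' → 0
bin=P31: reorder < 188 or weight < 13 → 0
bin=P34: reorder < 106 and hazmat >= 1 → -8
bin=P38: reorder < 73 and aisle <> 'C1' → 1
bin=P54: reorder < 106 and hazmat >= 1 → -8
bin=P57: reorder < 188 or weight < 13 → -1
bin=P80: reorder < 188 or weight < 13 → 0
bin=P83: reorder < 188 or weight < 13 → -1
bin=P86: reorder < 106 and hazmat >= 1 → -8
bin=P96: reorder < 73 and aisle <> 'C1' → 1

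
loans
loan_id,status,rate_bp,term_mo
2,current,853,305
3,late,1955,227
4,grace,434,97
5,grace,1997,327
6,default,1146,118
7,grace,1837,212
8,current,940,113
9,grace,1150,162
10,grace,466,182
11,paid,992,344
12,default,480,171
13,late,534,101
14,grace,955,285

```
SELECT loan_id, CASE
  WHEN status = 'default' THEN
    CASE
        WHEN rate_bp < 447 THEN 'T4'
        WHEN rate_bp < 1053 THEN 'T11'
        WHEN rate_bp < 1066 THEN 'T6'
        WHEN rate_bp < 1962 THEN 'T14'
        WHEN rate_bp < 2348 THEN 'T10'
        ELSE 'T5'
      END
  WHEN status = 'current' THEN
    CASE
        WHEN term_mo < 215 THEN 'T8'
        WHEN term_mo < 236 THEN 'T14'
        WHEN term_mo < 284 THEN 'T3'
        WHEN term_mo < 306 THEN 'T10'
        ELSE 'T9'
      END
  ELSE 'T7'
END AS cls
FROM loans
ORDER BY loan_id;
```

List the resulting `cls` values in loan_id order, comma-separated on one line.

loan_id=2: status='current' → inner[term_mo < 306] → T10
loan_id=3: status='late' → outer ELSE → T7
loan_id=4: status='grace' → outer ELSE → T7
loan_id=5: status='grace' → outer ELSE → T7
loan_id=6: status='default' → inner[rate_bp < 1962] → T14
loan_id=7: status='grace' → outer ELSE → T7
loan_id=8: status='current' → inner[term_mo < 215] → T8
loan_id=9: status='grace' → outer ELSE → T7
loan_id=10: status='grace' → outer ELSE → T7
loan_id=11: status='paid' → outer ELSE → T7
loan_id=12: status='default' → inner[rate_bp < 1053] → T11
loan_id=13: status='late' → outer ELSE → T7
loan_id=14: status='grace' → outer ELSE → T7

T10, T7, T7, T7, T14, T7, T8, T7, T7, T7, T11, T7, T7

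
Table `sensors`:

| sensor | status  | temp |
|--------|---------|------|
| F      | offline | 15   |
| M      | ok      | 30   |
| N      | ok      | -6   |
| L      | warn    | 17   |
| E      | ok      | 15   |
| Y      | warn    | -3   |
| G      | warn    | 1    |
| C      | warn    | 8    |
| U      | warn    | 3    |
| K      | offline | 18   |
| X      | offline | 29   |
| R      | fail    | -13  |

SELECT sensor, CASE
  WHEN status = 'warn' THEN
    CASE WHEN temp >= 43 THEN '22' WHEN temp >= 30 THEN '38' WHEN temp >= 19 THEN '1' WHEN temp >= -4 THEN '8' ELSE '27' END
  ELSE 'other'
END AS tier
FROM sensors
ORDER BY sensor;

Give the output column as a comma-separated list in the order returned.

8, other, other, 8, other, 8, other, other, other, 8, other, 8

sensor=C: status='warn' → inner[temp >= -4] → 8
sensor=E: status='ok' → outer ELSE → other
sensor=F: status='offline' → outer ELSE → other
sensor=G: status='warn' → inner[temp >= -4] → 8
sensor=K: status='offline' → outer ELSE → other
sensor=L: status='warn' → inner[temp >= -4] → 8
sensor=M: status='ok' → outer ELSE → other
sensor=N: status='ok' → outer ELSE → other
sensor=R: status='fail' → outer ELSE → other
sensor=U: status='warn' → inner[temp >= -4] → 8
sensor=X: status='offline' → outer ELSE → other
sensor=Y: status='warn' → inner[temp >= -4] → 8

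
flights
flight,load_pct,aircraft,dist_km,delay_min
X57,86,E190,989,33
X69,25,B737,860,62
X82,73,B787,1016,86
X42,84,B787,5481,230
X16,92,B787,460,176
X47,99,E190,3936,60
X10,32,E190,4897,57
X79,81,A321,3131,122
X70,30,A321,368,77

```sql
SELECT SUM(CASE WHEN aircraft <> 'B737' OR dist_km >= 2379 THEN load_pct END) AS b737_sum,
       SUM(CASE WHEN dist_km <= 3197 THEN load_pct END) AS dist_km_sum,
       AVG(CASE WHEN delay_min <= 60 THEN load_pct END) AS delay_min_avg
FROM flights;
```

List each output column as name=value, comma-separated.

b737_sum=577, dist_km_sum=387, delay_min_avg=72.3333333333

[b737_sum: aircraft <> 'B737' OR dist_km >= 2379]
flight=X57: ✓ → 86
flight=X69: ✗
flight=X82: ✓ → 73
flight=X42: ✓ → 84
flight=X16: ✓ → 92
flight=X47: ✓ → 99
flight=X10: ✓ → 32
flight=X79: ✓ → 81
flight=X70: ✓ → 30
b737_sum = 86 + 73 + 84 + 92 + 99 + 32 + 81 + 30 = 577
—
[dist_km_sum: dist_km <= 3197]
flight=X57: ✓ → 86
flight=X69: ✓ → 25
flight=X82: ✓ → 73
flight=X42: ✗
flight=X16: ✓ → 92
flight=X47: ✗
flight=X10: ✗
flight=X79: ✓ → 81
flight=X70: ✓ → 30
dist_km_sum = 86 + 25 + 73 + 92 + 81 + 30 = 387
—
[delay_min_avg: delay_min <= 60]
flight=X57: ✓ → 86
flight=X69: ✗
flight=X82: ✗
flight=X42: ✗
flight=X16: ✗
flight=X47: ✓ → 99
flight=X10: ✓ → 32
flight=X79: ✗
flight=X70: ✗
delay_min_avg = (86 + 99 + 32) / 3 = 72.3333333333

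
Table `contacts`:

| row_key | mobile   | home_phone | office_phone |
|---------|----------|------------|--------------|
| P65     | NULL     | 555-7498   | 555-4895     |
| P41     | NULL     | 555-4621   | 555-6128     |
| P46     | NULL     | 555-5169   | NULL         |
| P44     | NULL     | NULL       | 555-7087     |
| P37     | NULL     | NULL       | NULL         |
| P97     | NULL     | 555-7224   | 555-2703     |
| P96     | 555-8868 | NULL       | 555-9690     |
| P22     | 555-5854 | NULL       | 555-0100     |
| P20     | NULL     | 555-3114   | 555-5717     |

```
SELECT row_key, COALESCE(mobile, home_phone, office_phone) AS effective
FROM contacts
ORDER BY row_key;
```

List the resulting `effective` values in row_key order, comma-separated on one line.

row_key=P20: mobile=NULL, home_phone=555-3114 → 555-3114
row_key=P22: mobile=555-5854 → 555-5854
row_key=P37: mobile=NULL, home_phone=NULL, office_phone=NULL (all NULL) → NULL
row_key=P41: mobile=NULL, home_phone=555-4621 → 555-4621
row_key=P44: mobile=NULL, home_phone=NULL, office_phone=555-7087 → 555-7087
row_key=P46: mobile=NULL, home_phone=555-5169 → 555-5169
row_key=P65: mobile=NULL, home_phone=555-7498 → 555-7498
row_key=P96: mobile=555-8868 → 555-8868
row_key=P97: mobile=NULL, home_phone=555-7224 → 555-7224

555-3114, 555-5854, NULL, 555-4621, 555-7087, 555-5169, 555-7498, 555-8868, 555-7224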